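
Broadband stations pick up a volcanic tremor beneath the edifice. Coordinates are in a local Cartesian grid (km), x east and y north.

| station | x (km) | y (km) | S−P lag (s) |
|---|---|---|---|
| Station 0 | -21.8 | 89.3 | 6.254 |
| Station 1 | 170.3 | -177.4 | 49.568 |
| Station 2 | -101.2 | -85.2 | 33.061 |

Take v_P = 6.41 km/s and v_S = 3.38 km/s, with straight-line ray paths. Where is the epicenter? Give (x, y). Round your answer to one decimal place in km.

Distance from S−P lag: d = Δt · v_P v_S / (v_P − v_S) = Δt · (6.41·3.38)/(6.41−3.38) ≈ 7.1504·Δt.
So d_Station 0 = 44.72, d_Station 1 = 354.43, d_Station 2 = 236.40 km.
Circle about each station: (x + 21.8)² + (y − 89.3)² = 44.72²; (x − 170.3)² + (y + 177.4)² = 354.43²; (x + 101.2)² + (y + 85.2)² = 236.40².
Subtracting the Station 0 equation from the Station 1 and Station 2 equations removes the quadratic terms:
384.2 x − 533.4 y = -71597.63
-158.8 x − 349.0 y = -44834.33
Solving the 2×2 system: x ≈ -4.9, y ≈ 130.7 km.

x ≈ -4.9 km, y ≈ 130.7 km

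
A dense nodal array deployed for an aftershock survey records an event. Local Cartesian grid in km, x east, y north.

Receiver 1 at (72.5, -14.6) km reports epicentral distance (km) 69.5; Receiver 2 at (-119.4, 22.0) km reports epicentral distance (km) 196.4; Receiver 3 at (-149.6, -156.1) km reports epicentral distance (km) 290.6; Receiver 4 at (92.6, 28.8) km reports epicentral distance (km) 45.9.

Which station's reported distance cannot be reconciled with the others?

Solve using three stations at a time. Using Receiver 1, Receiver 3, Receiver 4 (subtract circle equations pairwise → linear system) gives (x, y) ≈ (53.1, 52.1).
Distances from that point to each station vs reported:
  Receiver 1: calculated 69.5 vs reported 69.5 → residual 0.0 km
  Receiver 2: calculated 175.1 vs reported 196.4 → residual 21.3 km
  Receiver 3: calculated 290.6 vs reported 290.6 → residual 0.0 km
  Receiver 4: calculated 45.9 vs reported 45.9 → residual 0.0 km
Receiver 1, Receiver 3, Receiver 4 are mutually consistent (residuals ≈ 0); Receiver 2 is off by 21.3 km.

Receiver 2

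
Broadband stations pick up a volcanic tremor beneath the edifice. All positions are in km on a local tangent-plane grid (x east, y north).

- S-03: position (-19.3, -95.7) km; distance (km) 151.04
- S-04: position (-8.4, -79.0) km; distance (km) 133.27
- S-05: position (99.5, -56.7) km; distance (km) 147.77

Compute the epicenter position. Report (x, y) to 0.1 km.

x ≈ 1.5 km, y ≈ 53.9 km

Circle about each station: (x + 19.3)² + (y + 95.7)² = 151.04²; (x + 8.4)² + (y + 79.0)² = 133.27²; (x − 99.5)² + (y + 56.7)² = 147.77².
Subtracting the S-03 equation from the S-04 and S-05 equations removes the quadratic terms:
21.8 x + 33.4 y = 1832.77
237.6 x + 78.0 y = 4561.27
Solving the 2×2 system: x ≈ 1.5, y ≈ 53.9 km.
Check against S-03 (with the unrounded x, y): √((x + 19.3)²+(y + 95.7)²) = 151.03 ≈ 151.04 km. ✓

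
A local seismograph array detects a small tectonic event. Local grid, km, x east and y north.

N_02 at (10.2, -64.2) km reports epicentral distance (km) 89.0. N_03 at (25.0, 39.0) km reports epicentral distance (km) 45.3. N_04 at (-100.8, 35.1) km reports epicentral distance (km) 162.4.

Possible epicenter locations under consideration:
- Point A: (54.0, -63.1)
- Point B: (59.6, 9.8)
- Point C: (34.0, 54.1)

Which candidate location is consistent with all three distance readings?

For each candidate, compare |candidate − station| to the reported distance:
Point A: residuals N_02 45.2, N_03 60.8, N_04 20.9 → max 60.8 km
Point B: residuals N_02 0.0, N_03 0.0, N_04 0.0 → max 0.0 km
Point C: residuals N_02 31.7, N_03 27.7, N_04 26.3 → max 31.7 km
Only Point B has all residuals ≈ 0.

Point B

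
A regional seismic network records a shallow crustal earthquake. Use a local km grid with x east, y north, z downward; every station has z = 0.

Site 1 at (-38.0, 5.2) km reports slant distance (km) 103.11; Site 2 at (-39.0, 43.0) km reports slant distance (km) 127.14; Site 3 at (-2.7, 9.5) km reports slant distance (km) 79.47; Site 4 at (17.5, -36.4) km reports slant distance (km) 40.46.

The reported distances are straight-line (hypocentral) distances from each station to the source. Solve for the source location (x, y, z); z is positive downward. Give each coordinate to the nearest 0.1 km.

Each station gives a sphere (x−x_i)² + (y−y_i)² + z² = d_i² (stations at z=0).
Subtracting the Site 1 sphere from Site 2 and Site 3: z² cancels, leaving linear equations in x and y:
-2.0 x + 75.6 y = -3633.95
70.6 x + 8.6 y = 2942.69
Solving: x ≈ 47.384, y ≈ -46.815 km (keep extra digits for the depth step; rounded: 47.4, -46.8).
Then from the Site 1 sphere: z² = 103.11² − (x + 38.0)² − (y − 5.2)² with x = 47.384, y = -46.815, so z ≈ 25.213 ≈ 25.2 km.

x ≈ 47.4 km, y ≈ -46.8 km, depth ≈ 25.2 km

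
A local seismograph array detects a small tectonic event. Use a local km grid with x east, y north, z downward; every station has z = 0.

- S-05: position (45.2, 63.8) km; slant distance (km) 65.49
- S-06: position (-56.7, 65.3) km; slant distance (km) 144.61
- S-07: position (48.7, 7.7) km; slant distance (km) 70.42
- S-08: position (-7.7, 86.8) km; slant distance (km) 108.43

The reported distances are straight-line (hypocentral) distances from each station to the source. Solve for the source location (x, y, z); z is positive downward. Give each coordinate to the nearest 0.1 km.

(75.5, 43.5, 54.4)

Each station gives a sphere (x−x_i)² + (y−y_i)² + z² = d_i² (stations at z=0).
Subtracting the S-05 sphere from S-06 and S-07: z² cancels, leaving linear equations in x and y:
-203.8 x + 3.0 y = -15257.61
7.0 x − 112.2 y = -4352.54
Solving: x ≈ 75.506, y ≈ 43.503 km (keep extra digits for the depth step; rounded: 75.5, 43.5).
Then from the S-05 sphere: z² = 65.49² − (x − 45.2)² − (y − 63.8)² with x = 75.506, y = 43.503, so z ≈ 54.392 ≈ 54.4 km.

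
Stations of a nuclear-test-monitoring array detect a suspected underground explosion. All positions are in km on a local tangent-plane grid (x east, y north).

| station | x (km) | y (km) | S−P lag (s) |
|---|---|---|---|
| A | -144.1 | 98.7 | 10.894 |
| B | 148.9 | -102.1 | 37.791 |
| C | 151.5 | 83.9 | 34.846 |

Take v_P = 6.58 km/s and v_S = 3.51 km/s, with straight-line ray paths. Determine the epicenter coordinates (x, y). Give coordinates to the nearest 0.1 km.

-104.4 km east, 27.0 km north

Distance from S−P lag: d = Δt · v_P v_S / (v_P − v_S) = Δt · (6.58·3.51)/(6.58−3.51) ≈ 7.5231·Δt.
So d_A = 81.96, d_B = 284.30, d_C = 262.15 km.
Circle about each station: (x + 144.1)² + (y − 98.7)² = 81.96²; (x − 148.9)² + (y + 102.1)² = 284.30²; (x − 151.5)² + (y − 83.9)² = 262.15².
Subtracting pairs of circle equations eliminates x²+y² and gives linear equations (the radical axes):
586.0 x − 401.6 y = -72019.93
591.2 x − 29.6 y = -62520.22
Solving the 2×2 system: x ≈ -104.4, y ≈ 27.0 km.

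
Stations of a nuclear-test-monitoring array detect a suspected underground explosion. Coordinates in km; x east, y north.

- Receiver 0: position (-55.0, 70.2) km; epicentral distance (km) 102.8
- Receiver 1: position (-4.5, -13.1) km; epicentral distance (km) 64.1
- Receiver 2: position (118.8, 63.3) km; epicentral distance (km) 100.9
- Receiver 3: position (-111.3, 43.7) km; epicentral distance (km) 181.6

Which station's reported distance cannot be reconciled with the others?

Receiver 0

Solve using three stations at a time. Using Receiver 1, Receiver 2, Receiver 3 (subtract circle equations pairwise → linear system) gives (x, y) ≈ (59.4, -18.3).
Distances from that point to each station vs reported:
  Receiver 0: calculated 144.6 vs reported 102.8 → residual 41.8 km
  Receiver 1: calculated 64.1 vs reported 64.1 → residual 0.0 km
  Receiver 2: calculated 100.9 vs reported 100.9 → residual 0.0 km
  Receiver 3: calculated 181.6 vs reported 181.6 → residual 0.0 km
Receiver 1, Receiver 2, Receiver 3 are mutually consistent (residuals ≈ 0); Receiver 0 is off by 41.8 km.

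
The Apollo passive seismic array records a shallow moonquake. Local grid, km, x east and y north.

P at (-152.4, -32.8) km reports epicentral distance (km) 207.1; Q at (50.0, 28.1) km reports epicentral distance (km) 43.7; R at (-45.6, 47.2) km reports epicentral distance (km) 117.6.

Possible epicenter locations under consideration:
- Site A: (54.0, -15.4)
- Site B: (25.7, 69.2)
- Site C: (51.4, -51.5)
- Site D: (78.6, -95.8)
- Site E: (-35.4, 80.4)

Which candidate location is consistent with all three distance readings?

Site A

For each candidate, compare |candidate − station| to the reported distance:
Site A: residuals P 0.0, Q 0.0, R 0.0 → max 0.0 km
Site B: residuals P 1.9, Q 4.0, R 43.0 → max 43.0 km
Site C: residuals P 2.4, Q 35.9, R 20.8 → max 35.9 km
Site D: residuals P 32.3, Q 83.5, R 71.8 → max 83.5 km
Site E: residuals P 44.3, Q 56.4, R 82.9 → max 82.9 km
Only Site A has all residuals ≈ 0.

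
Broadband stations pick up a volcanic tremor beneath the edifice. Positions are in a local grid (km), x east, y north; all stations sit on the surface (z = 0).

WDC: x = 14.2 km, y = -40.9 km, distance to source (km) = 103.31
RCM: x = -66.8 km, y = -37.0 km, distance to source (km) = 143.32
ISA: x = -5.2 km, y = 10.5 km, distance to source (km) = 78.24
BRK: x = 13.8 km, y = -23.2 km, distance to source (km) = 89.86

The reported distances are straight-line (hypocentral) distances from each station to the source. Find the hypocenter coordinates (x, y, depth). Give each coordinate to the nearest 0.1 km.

(38.5, 41.9, 56.8)

Each station gives a sphere (x−x_i)² + (y−y_i)² + z² = d_i² (stations at z=0).
Subtracting the WDC sphere from RCM and ISA: z² cancels, leaving linear equations in x and y:
-162.0 x + 7.8 y = -5910.88
-38.8 x + 102.8 y = 2814.30
Solving: x ≈ 38.505, y ≈ 41.909 km (keep extra digits for the depth step; rounded: 38.5, 41.9).
Then from the WDC sphere: z² = 103.31² − (x − 14.2)² − (y + 40.9)² with x = 38.505, y = 41.909, so z ≈ 56.788 ≈ 56.8 km.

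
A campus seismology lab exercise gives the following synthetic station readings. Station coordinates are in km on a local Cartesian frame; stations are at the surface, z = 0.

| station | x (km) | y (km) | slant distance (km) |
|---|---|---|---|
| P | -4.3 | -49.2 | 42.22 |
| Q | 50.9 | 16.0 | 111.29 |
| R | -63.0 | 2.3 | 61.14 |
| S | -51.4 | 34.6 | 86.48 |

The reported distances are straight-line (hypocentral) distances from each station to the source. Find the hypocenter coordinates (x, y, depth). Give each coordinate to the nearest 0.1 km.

(-37.3, -46.6, 26.2)

Each station gives a sphere (x−x_i)² + (y−y_i)² + z² = d_i² (stations at z=0).
Subtracting the P sphere from Q and R: z² cancels, leaving linear equations in x and y:
110.4 x + 130.4 y = -10195.26
-117.4 x + 103.0 y = -420.41
Solving: x ≈ -37.304, y ≈ -46.602 km (keep extra digits for the depth step; rounded: -37.3, -46.6).
Then from the P sphere: z² = 42.22² − (x + 4.3)² − (y + 49.2)² with x = -37.304, y = -46.602, so z ≈ 26.201 ≈ 26.2 km.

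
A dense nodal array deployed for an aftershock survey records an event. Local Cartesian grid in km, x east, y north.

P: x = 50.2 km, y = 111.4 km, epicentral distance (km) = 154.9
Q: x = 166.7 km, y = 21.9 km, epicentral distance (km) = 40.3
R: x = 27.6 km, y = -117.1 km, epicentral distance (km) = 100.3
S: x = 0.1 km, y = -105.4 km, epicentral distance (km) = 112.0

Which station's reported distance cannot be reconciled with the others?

Solve using three stations at a time. Using P, R, S (subtract circle equations pairwise → linear system) gives (x, y) ≈ (90.0, -38.4).
Distances from that point to each station vs reported:
  P: calculated 155.0 vs reported 154.9 → residual 0.1 km
  Q: calculated 97.6 vs reported 40.3 → residual 57.3 km
  R: calculated 100.4 vs reported 100.3 → residual 0.1 km
  S: calculated 112.1 vs reported 112.0 → residual 0.1 km
P, R, S are mutually consistent (residuals ≈ 0); Q is off by 57.3 km.

Q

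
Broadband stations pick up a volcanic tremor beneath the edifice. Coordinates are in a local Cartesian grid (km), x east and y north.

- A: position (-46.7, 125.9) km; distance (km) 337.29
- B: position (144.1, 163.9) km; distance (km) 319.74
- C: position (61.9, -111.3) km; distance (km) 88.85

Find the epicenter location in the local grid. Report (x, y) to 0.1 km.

138.8 km east, -155.8 km north

Circle about each station: (x + 46.7)² + (y − 125.9)² = 337.29²; (x − 144.1)² + (y − 163.9)² = 319.74²; (x − 61.9)² + (y + 111.3)² = 88.85².
Subtracting the A equation from the B and C equations removes the quadratic terms:
381.6 x + 76.0 y = 41127.20
217.2 x − 474.4 y = 104057.82
Solving the 2×2 system: x ≈ 138.8, y ≈ -155.8 km.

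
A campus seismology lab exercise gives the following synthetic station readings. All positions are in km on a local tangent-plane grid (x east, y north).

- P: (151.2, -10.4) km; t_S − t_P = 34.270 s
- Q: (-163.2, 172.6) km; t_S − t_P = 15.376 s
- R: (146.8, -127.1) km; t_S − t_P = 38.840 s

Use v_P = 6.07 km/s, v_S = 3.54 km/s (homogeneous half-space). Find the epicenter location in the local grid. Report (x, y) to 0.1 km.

Distance from S−P lag: d = Δt · v_P v_S / (v_P − v_S) = Δt · (6.07·3.54)/(6.07−3.54) ≈ 8.4932·Δt.
So d_P = 291.06, d_Q = 130.59, d_R = 329.88 km.
Circle about each station: (x − 151.2)² + (y + 10.4)² = 291.06²; (x + 163.2)² + (y − 172.6)² = 130.59²; (x − 146.8)² + (y + 127.1)² = 329.88².
Subtracting the P equation from the Q and R equations removes the quadratic terms:
-628.8 x + 366.0 y = 101117.58
-8.8 x − 233.4 y = -9369.84
Solving the 2×2 system: x ≈ -134.5, y ≈ 45.2 km.
Check against P (with the unrounded x, y): √((x − 151.2)²+(y + 10.4)²) = 291.06 ≈ 291.06 km. ✓

x ≈ -134.5 km, y ≈ 45.2 km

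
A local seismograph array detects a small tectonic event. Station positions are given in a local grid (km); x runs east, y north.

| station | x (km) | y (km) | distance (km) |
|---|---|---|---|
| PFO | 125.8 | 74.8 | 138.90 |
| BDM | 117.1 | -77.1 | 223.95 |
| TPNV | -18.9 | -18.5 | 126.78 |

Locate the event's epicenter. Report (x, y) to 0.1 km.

Circle about each station: (x − 125.8)² + (y − 74.8)² = 138.90²; (x − 117.1)² + (y + 77.1)² = 223.95²; (x + 18.9)² + (y + 18.5)² = 126.78².
Subtracting pairs of circle equations eliminates x²+y² and gives linear equations (the radical axes):
-17.4 x − 303.8 y = -32624.25
-289.4 x − 186.6 y = -17501.18
Solving the 2×2 system: x ≈ -9.1, y ≈ 107.9 km.

(-9.1, 107.9)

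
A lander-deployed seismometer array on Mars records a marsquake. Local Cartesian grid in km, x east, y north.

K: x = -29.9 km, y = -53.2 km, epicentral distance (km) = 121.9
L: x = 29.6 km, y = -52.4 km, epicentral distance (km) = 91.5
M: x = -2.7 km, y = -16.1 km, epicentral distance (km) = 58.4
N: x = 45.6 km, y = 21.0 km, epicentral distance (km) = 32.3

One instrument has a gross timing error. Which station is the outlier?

Solve using three stations at a time. Using L, M, N (subtract circle equations pairwise → linear system) gives (x, y) ≈ (18.3, 38.4).
Distances from that point to each station vs reported:
  K: calculated 103.5 vs reported 121.9 → residual 18.4 km
  L: calculated 91.5 vs reported 91.5 → residual 0.0 km
  M: calculated 58.4 vs reported 58.4 → residual 0.0 km
  N: calculated 32.4 vs reported 32.3 → residual 0.1 km
L, M, N are mutually consistent (residuals ≈ 0); K is off by 18.4 km.

K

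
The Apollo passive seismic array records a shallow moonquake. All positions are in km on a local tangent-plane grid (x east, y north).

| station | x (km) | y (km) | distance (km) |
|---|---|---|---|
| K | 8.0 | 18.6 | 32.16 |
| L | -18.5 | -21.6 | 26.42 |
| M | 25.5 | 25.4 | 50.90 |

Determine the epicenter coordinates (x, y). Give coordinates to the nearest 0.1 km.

(-21.0, 4.7)

Circle about each station: (x − 8.0)² + (y − 18.6)² = 32.16²; (x + 18.5)² + (y + 21.6)² = 26.42²; (x − 25.5)² + (y − 25.4)² = 50.90².
Subtracting the K equation from the L and M equations removes the quadratic terms:
-53.0 x − 80.4 y = 735.10
35.0 x + 13.6 y = -671.09
Solving the 2×2 system: x ≈ -21.0, y ≈ 4.7 km.
Check against K (with the unrounded x, y): √((x − 8.0)²+(y − 18.6)²) = 32.16 ≈ 32.16 km. ✓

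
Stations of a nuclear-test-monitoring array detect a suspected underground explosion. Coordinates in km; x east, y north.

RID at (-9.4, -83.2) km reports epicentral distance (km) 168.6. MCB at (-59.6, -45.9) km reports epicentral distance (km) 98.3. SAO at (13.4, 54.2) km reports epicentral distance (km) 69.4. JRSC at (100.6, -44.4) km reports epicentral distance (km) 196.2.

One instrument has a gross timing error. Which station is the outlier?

Solve using three stations at a time. Using RID, SAO, JRSC (subtract circle equations pairwise → linear system) gives (x, y) ≈ (-51.0, 80.2).
Distances from that point to each station vs reported:
  RID: calculated 168.6 vs reported 168.6 → residual 0.0 km
  MCB: calculated 126.4 vs reported 98.3 → residual 28.1 km
  SAO: calculated 69.4 vs reported 69.4 → residual 0.0 km
  JRSC: calculated 196.2 vs reported 196.2 → residual 0.0 km
RID, SAO, JRSC are mutually consistent (residuals ≈ 0); MCB is off by 28.1 km.

MCB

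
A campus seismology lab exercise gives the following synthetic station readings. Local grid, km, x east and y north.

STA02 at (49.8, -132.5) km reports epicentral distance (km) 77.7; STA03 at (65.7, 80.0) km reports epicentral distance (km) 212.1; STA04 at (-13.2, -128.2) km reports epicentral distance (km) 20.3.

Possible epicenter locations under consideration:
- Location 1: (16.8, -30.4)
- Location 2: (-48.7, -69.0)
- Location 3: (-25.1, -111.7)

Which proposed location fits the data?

Location 3

For each candidate, compare |candidate − station| to the reported distance:
Location 1: residuals STA02 29.6, STA03 91.4, STA04 82.0 → max 91.4 km
Location 2: residuals STA02 39.5, STA03 24.2, STA04 48.7 → max 48.7 km
Location 3: residuals STA02 0.0, STA03 0.0, STA04 0.0 → max 0.0 km
Only Location 3 has all residuals ≈ 0.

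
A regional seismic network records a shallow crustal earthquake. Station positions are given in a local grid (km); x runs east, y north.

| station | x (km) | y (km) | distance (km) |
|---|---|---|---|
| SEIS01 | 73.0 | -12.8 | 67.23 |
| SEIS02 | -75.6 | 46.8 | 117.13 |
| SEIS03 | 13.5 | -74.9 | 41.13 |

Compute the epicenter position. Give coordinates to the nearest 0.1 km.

Circle about each station: (x − 73.0)² + (y + 12.8)² = 67.23²; (x + 75.6)² + (y − 46.8)² = 117.13²; (x − 13.5)² + (y + 74.9)² = 41.13².
Subtracting pairs of circle equations eliminates x²+y² and gives linear equations (the radical axes):
-297.2 x + 119.2 y = -6786.80
-119.0 x − 124.2 y = 3127.62
Solving the 2×2 system: x ≈ 9.2, y ≈ -34.0 km.
Check against SEIS01 (with the unrounded x, y): √((x − 73.0)²+(y + 12.8)²) = 67.23 ≈ 67.23 km. ✓

(9.2, -34.0)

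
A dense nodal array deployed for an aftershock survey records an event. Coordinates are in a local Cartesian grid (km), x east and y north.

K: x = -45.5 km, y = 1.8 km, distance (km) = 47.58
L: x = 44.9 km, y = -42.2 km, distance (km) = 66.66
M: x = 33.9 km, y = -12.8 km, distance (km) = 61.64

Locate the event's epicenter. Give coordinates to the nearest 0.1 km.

(-21.7, -39.4)

Circle about each station: (x + 45.5)² + (y − 1.8)² = 47.58²; (x − 44.9)² + (y + 42.2)² = 66.66²; (x − 33.9)² + (y + 12.8)² = 61.64².
Subtracting the K equation from the L and M equations removes the quadratic terms:
180.8 x − 88.0 y = -456.34
158.8 x − 29.2 y = -2296.07
Solving the 2×2 system: x ≈ -21.7, y ≈ -39.4 km.
Check against K (with the unrounded x, y): √((x + 45.5)²+(y − 1.8)²) = 47.59 ≈ 47.58 km. ✓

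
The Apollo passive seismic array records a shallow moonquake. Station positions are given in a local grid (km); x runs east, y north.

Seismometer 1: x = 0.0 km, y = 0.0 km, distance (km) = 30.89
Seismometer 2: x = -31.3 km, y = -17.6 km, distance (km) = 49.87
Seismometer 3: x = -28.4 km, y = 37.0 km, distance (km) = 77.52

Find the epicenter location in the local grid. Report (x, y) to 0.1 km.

(18.0, -25.1)

Circle about each station: x² + y² = 30.89²; (x + 31.3)² + (y + 17.6)² = 49.87²; (x + 28.4)² + (y − 37.0)² = 77.52².
Subtracting pairs of circle equations eliminates x²+y² and gives linear equations (the radical axes):
-62.6 x − 35.2 y = -243.37
-56.8 x + 74.0 y = -2879.60
Solving the 2×2 system: x ≈ 18.0, y ≈ -25.1 km.
Check against Seismometer 1 (with the unrounded x, y): √(x²+y²) = 30.88 ≈ 30.89 km. ✓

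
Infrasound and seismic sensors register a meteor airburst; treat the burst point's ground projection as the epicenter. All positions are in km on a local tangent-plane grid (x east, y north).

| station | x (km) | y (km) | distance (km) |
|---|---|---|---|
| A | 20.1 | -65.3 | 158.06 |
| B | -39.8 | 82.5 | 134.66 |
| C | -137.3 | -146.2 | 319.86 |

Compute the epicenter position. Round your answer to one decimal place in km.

x ≈ 94.6 km, y ≈ 74.1 km

Circle about each station: (x − 20.1)² + (y + 65.3)² = 158.06²; (x + 39.8)² + (y − 82.5)² = 134.66²; (x + 137.3)² + (y + 146.2)² = 319.86².
Subtracting pairs of circle equations eliminates x²+y² and gives linear equations (the radical axes):
-119.8 x + 295.6 y = 10571.84
-314.8 x − 161.8 y = -41769.83
Solving the 2×2 system: x ≈ 94.6, y ≈ 74.1 km.
Check against A (with the unrounded x, y): √((x − 20.1)²+(y + 65.3)²) = 158.06 ≈ 158.06 km. ✓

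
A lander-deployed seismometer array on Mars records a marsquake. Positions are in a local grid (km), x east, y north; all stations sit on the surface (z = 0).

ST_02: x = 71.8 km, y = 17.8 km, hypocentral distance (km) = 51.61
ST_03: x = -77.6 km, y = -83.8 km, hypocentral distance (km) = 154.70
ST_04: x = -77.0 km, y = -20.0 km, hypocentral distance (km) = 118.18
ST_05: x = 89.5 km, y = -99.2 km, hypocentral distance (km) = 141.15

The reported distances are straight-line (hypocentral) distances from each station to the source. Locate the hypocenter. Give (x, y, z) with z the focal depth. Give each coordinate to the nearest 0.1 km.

(28.7, 25.2, 27.4)

Each station gives a sphere (x−x_i)² + (y−y_i)² + z² = d_i² (stations at z=0).
Subtracting the ST_02 sphere from ST_03 and ST_04: z² cancels, leaving linear equations in x and y:
-298.8 x − 203.2 y = -13696.38
-297.6 x − 75.6 y = -10446.00
Solving: x ≈ 28.698, y ≈ 25.203 km (keep extra digits for the depth step; rounded: 28.7, 25.2).
Then from the ST_02 sphere: z² = 51.61² − (x − 71.8)² − (y − 17.8)² with x = 28.698, y = 25.203, so z ≈ 27.404 ≈ 27.4 km.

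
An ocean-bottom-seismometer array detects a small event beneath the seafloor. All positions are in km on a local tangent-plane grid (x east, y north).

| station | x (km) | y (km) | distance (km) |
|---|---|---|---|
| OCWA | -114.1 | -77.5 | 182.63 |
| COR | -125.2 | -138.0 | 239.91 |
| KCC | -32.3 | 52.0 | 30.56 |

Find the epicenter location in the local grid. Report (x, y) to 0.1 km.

-9.2 km east, 72.0 km north

Circle about each station: (x + 114.1)² + (y + 77.5)² = 182.63²; (x + 125.2)² + (y + 138.0)² = 239.91²; (x + 32.3)² + (y − 52.0)² = 30.56².
Subtracting pairs of circle equations eliminates x²+y² and gives linear equations (the radical axes):
-22.2 x − 121.0 y = -8509.11
163.6 x + 259.0 y = 17142.03
Solving the 2×2 system: x ≈ -9.2, y ≈ 72.0 km.
Check against OCWA (with the unrounded x, y): √((x + 114.1)²+(y + 77.5)²) = 182.63 ≈ 182.63 km. ✓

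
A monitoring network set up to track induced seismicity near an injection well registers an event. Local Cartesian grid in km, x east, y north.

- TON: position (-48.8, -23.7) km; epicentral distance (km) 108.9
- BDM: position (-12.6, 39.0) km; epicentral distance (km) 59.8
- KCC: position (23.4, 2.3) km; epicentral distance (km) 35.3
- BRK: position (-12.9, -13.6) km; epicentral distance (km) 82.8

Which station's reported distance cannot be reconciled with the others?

BRK

Solve using three stations at a time. Using TON, BDM, KCC (subtract circle equations pairwise → linear system) gives (x, y) ≈ (46.4, 29.2).
Distances from that point to each station vs reported:
  TON: calculated 108.9 vs reported 108.9 → residual 0.0 km
  BDM: calculated 59.9 vs reported 59.8 → residual 0.1 km
  KCC: calculated 35.4 vs reported 35.3 → residual 0.1 km
  BRK: calculated 73.1 vs reported 82.8 → residual 9.7 km
TON, BDM, KCC are mutually consistent (residuals ≈ 0); BRK is off by 9.7 km.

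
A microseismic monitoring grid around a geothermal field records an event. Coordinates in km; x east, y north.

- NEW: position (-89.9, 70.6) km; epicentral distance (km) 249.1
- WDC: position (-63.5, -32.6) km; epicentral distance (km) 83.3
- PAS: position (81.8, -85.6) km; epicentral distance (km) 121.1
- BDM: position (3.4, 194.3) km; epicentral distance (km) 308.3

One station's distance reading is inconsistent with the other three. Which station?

Solve using three stations at a time. Using WDC, PAS, BDM (subtract circle equations pairwise → linear system) gives (x, y) ≈ (-36.5, -111.4).
Distances from that point to each station vs reported:
  NEW: calculated 189.7 vs reported 249.1 → residual 59.4 km
  WDC: calculated 83.3 vs reported 83.3 → residual 0.0 km
  PAS: calculated 121.1 vs reported 121.1 → residual 0.0 km
  BDM: calculated 308.3 vs reported 308.3 → residual 0.0 km
WDC, PAS, BDM are mutually consistent (residuals ≈ 0); NEW is off by 59.4 km.

NEW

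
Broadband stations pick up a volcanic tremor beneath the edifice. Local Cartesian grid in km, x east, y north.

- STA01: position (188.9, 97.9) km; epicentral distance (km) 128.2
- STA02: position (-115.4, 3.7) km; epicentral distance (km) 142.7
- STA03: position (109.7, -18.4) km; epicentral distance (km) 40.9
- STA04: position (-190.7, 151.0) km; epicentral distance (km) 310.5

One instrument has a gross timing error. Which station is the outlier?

Solve using three stations at a time. Using STA01, STA03, STA04 (subtract circle equations pairwise → linear system) gives (x, y) ≈ (89.4, 17.1).
Distances from that point to each station vs reported:
  STA01: calculated 128.2 vs reported 128.2 → residual 0.0 km
  STA02: calculated 205.3 vs reported 142.7 → residual 62.6 km
  STA03: calculated 40.9 vs reported 40.9 → residual 0.0 km
  STA04: calculated 310.5 vs reported 310.5 → residual 0.0 km
STA01, STA03, STA04 are mutually consistent (residuals ≈ 0); STA02 is off by 62.6 km.

STA02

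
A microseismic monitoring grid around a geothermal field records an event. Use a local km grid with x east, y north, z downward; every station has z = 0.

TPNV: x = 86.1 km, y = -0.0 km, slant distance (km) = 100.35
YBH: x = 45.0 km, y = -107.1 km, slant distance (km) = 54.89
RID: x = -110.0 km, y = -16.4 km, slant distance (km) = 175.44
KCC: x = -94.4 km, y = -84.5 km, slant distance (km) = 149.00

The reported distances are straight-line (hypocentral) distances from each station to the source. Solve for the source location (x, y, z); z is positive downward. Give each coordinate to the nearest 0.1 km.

Each station gives a sphere (x−x_i)² + (y−y_i)² + z² = d_i² (stations at z=0).
Subtracting the TPNV sphere from YBH and RID: z² cancels, leaving linear equations in x and y:
-82.2 x − 214.2 y = 13139.41
-392.2 x − 32.8 y = -15753.32
Solving: x ≈ 46.799, y ≈ -79.301 km (keep extra digits for the depth step; rounded: 46.8, -79.3).
Then from the TPNV sphere: z² = 100.35² − (x − 86.1)² − y² with x = 46.799, y = -79.301, so z ≈ 47.296 ≈ 47.3 km.

(46.8, -79.3, 47.3)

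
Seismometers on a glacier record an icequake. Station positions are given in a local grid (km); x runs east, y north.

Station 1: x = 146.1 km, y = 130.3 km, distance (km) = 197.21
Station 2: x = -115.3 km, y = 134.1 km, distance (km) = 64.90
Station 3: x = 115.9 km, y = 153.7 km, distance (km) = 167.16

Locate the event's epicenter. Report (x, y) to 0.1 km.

(-50.8, 141.3)

Circle about each station: (x − 146.1)² + (y − 130.3)² = 197.21²; (x + 115.3)² + (y − 134.1)² = 64.90²; (x − 115.9)² + (y − 153.7)² = 167.16².
Subtracting pairs of circle equations eliminates x²+y² and gives linear equations (the radical axes):
-522.8 x + 7.6 y = 27633.37
-60.4 x + 46.8 y = 9682.52
Solving the 2×2 system: x ≈ -50.8, y ≈ 141.3 km.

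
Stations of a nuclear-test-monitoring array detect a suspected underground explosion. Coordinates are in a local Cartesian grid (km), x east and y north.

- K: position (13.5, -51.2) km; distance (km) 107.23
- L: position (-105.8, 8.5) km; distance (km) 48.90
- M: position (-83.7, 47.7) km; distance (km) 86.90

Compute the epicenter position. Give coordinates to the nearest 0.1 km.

(-93.0, -38.7)

Circle about each station: (x − 13.5)² + (y + 51.2)² = 107.23²; (x + 105.8)² + (y − 8.5)² = 48.90²; (x + 83.7)² + (y − 47.7)² = 86.90².
Subtracting pairs of circle equations eliminates x²+y² and gives linear equations (the radical axes):
-238.6 x + 119.4 y = 17569.26
-194.4 x + 197.8 y = 10423.95
Solving the 2×2 system: x ≈ -93.0, y ≈ -38.7 km.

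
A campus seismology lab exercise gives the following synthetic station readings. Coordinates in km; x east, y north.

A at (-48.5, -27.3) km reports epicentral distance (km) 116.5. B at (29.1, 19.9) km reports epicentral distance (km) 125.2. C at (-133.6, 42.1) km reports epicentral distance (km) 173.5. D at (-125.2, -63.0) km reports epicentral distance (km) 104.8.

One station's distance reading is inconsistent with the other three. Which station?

A

Solve using three stations at a time. Using B, C, D (subtract circle equations pairwise → linear system) gives (x, y) ≈ (-24.8, -93.1).
Distances from that point to each station vs reported:
  A: calculated 69.9 vs reported 116.5 → residual 46.6 km
  B: calculated 125.2 vs reported 125.2 → residual 0.0 km
  C: calculated 173.5 vs reported 173.5 → residual 0.0 km
  D: calculated 104.8 vs reported 104.8 → residual 0.0 km
B, C, D are mutually consistent (residuals ≈ 0); A is off by 46.6 km.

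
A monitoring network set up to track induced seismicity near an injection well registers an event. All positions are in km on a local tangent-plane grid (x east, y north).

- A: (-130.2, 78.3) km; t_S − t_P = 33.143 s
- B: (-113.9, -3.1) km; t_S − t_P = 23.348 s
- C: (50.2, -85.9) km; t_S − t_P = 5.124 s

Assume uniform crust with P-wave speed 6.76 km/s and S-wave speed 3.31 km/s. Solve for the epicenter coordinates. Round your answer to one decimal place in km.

(18.1, -77.3)

Distance from S−P lag: d = Δt · v_P v_S / (v_P − v_S) = Δt · (6.76·3.31)/(6.76−3.31) ≈ 6.4857·Δt.
So d_A = 214.95, d_B = 151.43, d_C = 33.23 km.
Circle about each station: (x + 130.2)² + (y − 78.3)² = 214.95²; (x + 113.9)² + (y + 3.1)² = 151.43²; (x − 50.2)² + (y + 85.9)² = 33.23².
Subtracting the A equation from the B and C equations removes the quadratic terms:
32.6 x − 162.8 y = 13172.35
360.8 x − 328.4 y = 31915.19
Solving the 2×2 system: x ≈ 18.1, y ≈ -77.3 km.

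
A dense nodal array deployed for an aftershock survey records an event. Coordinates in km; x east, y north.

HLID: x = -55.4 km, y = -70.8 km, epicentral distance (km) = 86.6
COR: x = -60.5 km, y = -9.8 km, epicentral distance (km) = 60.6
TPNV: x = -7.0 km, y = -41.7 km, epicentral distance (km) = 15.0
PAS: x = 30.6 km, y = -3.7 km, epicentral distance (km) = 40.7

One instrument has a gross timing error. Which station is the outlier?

Solve using three stations at a time. Using COR, TPNV, PAS (subtract circle equations pairwise → linear system) gives (x, y) ≈ (-2.5, -27.4).
Distances from that point to each station vs reported:
  HLID: calculated 68.4 vs reported 86.6 → residual 18.2 km
  COR: calculated 60.6 vs reported 60.6 → residual 0.0 km
  TPNV: calculated 15.0 vs reported 15.0 → residual 0.0 km
  PAS: calculated 40.7 vs reported 40.7 → residual 0.0 km
COR, TPNV, PAS are mutually consistent (residuals ≈ 0); HLID is off by 18.2 km.

HLID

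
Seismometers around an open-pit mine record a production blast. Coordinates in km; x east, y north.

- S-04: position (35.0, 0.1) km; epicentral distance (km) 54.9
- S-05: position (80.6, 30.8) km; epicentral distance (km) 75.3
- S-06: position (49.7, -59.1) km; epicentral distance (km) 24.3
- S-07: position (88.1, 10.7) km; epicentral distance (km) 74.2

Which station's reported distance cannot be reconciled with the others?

S-07

Solve using three stations at a time. Using S-04, S-05, S-06 (subtract circle equations pairwise → linear system) gives (x, y) ≈ (68.4, -43.5).
Distances from that point to each station vs reported:
  S-04: calculated 54.9 vs reported 54.9 → residual 0.0 km
  S-05: calculated 75.3 vs reported 75.3 → residual 0.0 km
  S-06: calculated 24.3 vs reported 24.3 → residual 0.0 km
  S-07: calculated 57.7 vs reported 74.2 → residual 16.5 km
S-04, S-05, S-06 are mutually consistent (residuals ≈ 0); S-07 is off by 16.5 km.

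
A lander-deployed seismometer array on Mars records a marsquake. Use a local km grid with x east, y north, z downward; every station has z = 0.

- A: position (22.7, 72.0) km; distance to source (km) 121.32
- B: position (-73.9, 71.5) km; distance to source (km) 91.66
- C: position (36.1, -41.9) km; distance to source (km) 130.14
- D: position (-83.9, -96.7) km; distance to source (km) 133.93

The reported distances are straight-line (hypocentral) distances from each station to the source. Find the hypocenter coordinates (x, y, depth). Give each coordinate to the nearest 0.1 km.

(-58.0, 14.5, 70.0)

Each station gives a sphere (x−x_i)² + (y−y_i)² + z² = d_i² (stations at z=0).
Subtracting the A sphere from B and C: z² cancels, leaving linear equations in x and y:
-193.2 x − 1.0 y = 11191.16
26.8 x − 227.8 y = -4858.35
Solving: x ≈ -58.000, y ≈ 14.504 km (keep extra digits for the depth step; rounded: -58.0, 14.5).
Then from the A sphere: z² = 121.32² − (x − 22.7)² − (y − 72.0)² with x = -58.000, y = 14.504, so z ≈ 70.002 ≈ 70.0 km.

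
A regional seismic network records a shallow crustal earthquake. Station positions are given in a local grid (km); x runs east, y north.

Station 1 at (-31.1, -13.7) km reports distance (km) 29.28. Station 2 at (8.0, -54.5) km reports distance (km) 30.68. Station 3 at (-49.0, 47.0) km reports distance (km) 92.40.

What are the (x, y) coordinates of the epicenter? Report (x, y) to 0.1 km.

(-19.3, -40.5)

Circle about each station: (x + 31.1)² + (y + 13.7)² = 29.28²; (x − 8.0)² + (y + 54.5)² = 30.68²; (x + 49.0)² + (y − 47.0)² = 92.40².
Subtracting pairs of circle equations eliminates x²+y² and gives linear equations (the radical axes):
78.2 x − 81.6 y = 1795.41
-35.8 x + 121.4 y = -4225.34
Solving the 2×2 system: x ≈ -19.3, y ≈ -40.5 km.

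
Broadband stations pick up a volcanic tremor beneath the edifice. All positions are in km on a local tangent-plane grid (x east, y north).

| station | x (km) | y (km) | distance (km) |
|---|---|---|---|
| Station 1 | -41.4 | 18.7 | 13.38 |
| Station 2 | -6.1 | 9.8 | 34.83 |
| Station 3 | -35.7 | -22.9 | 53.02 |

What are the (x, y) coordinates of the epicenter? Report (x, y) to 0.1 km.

-34.4 km east, 30.1 km north

Circle about each station: (x + 41.4)² + (y − 18.7)² = 13.38²; (x + 6.1)² + (y − 9.8)² = 34.83²; (x + 35.7)² + (y + 22.9)² = 53.02².
Subtracting the Station 1 equation from the Station 2 and Station 3 equations removes the quadratic terms:
70.6 x − 17.8 y = -2964.50
11.4 x − 83.2 y = -2896.85
Solving the 2×2 system: x ≈ -34.4, y ≈ 30.1 km.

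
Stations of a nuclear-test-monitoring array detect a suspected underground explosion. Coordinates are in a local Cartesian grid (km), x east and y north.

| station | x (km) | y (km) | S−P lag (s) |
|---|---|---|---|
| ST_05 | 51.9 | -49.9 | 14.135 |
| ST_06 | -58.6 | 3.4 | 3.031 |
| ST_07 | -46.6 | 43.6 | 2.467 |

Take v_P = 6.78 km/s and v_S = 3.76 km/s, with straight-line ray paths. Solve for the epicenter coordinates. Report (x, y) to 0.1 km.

Distance from S−P lag: d = Δt · v_P v_S / (v_P − v_S) = Δt · (6.78·3.76)/(6.78−3.76) ≈ 8.4413·Δt.
So d_ST_05 = 119.32, d_ST_06 = 25.59, d_ST_07 = 20.82 km.
Circle about each station: (x − 51.9)² + (y + 49.9)² = 119.32²; (x + 58.6)² + (y − 3.4)² = 25.59²; (x + 46.6)² + (y − 43.6)² = 20.82².
Subtracting the ST_05 equation from the ST_06 and ST_07 equations removes the quadratic terms:
-221.0 x + 106.6 y = 11844.31
-197.0 x + 187.0 y = 12692.69
Solving the 2×2 system: x ≈ -42.4, y ≈ 23.2 km.
Check against ST_05 (with the unrounded x, y): √((x − 51.9)²+(y + 49.9)²) = 119.32 ≈ 119.32 km. ✓

-42.4 km east, 23.2 km north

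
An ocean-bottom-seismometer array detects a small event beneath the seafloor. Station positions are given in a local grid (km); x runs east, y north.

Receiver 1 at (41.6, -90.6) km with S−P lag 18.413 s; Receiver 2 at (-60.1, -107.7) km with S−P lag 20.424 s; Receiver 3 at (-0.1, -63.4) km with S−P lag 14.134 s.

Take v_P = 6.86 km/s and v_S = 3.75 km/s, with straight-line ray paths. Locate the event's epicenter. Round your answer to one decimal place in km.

Distance from S−P lag: d = Δt · v_P v_S / (v_P − v_S) = Δt · (6.86·3.75)/(6.86−3.75) ≈ 8.2717·Δt.
So d_Receiver 1 = 152.31, d_Receiver 2 = 168.94, d_Receiver 3 = 116.91 km.
Circle about each station: (x − 41.6)² + (y + 90.6)² = 152.31²; (x + 60.1)² + (y + 107.7)² = 168.94²; (x + 0.1)² + (y + 63.4)² = 116.91².
Subtracting pairs of circle equations eliminates x²+y² and gives linear equations (the radical axes):
-203.4 x − 34.2 y = -70.01
-83.4 x + 54.4 y = 3611.04
Solving the 2×2 system: x ≈ -8.6, y ≈ 53.2 km.
Check against Receiver 1 (with the unrounded x, y): √((x − 41.6)²+(y + 90.6)²) = 152.31 ≈ 152.31 km. ✓

-8.6 km east, 53.2 km north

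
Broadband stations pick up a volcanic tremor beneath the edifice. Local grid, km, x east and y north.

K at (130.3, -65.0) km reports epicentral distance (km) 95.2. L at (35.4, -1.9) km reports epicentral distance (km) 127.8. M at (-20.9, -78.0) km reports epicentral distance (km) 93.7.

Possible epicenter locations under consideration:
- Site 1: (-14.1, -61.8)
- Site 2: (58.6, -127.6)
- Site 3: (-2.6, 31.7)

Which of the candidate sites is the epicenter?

For each candidate, compare |candidate − station| to the reported distance:
Site 1: residuals K 49.2, L 50.1, M 76.1 → max 76.1 km
Site 2: residuals K 0.0, L 0.0, M 0.0 → max 0.0 km
Site 3: residuals K 69.2, L 77.1, M 17.5 → max 77.1 km
Only Site 2 has all residuals ≈ 0.

Site 2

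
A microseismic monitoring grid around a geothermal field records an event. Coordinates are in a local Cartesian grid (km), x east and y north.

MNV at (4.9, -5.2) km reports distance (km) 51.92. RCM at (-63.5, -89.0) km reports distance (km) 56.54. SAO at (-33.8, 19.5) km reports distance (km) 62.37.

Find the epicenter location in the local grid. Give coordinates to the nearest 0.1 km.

Circle about each station: (x − 4.9)² + (y + 5.2)² = 51.92²; (x + 63.5)² + (y + 89.0)² = 56.54²; (x + 33.8)² + (y − 19.5)² = 62.37².
Subtracting the MNV equation from the RCM and SAO equations removes the quadratic terms:
-136.8 x − 167.6 y = 11401.11
-77.4 x + 49.4 y = 277.31
Solving the 2×2 system: x ≈ -30.9, y ≈ -42.8 km.

-30.9 km east, -42.8 km north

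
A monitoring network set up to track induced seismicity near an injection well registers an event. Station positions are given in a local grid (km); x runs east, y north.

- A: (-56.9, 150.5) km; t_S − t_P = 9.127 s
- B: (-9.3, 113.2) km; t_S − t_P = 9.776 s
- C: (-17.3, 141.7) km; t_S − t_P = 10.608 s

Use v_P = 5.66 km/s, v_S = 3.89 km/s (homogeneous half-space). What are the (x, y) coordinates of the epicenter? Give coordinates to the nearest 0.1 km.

-114.9 km east, 52.9 km north

Distance from S−P lag: d = Δt · v_P v_S / (v_P − v_S) = Δt · (5.66·3.89)/(5.66−3.89) ≈ 12.4392·Δt.
So d_A = 113.53, d_B = 121.61, d_C = 131.96 km.
Circle about each station: (x + 56.9)² + (y − 150.5)² = 113.53²; (x + 9.3)² + (y − 113.2)² = 121.61²; (x + 17.3)² + (y − 141.7)² = 131.96².
Subtracting the A equation from the B and C equations removes the quadratic terms:
95.2 x − 74.6 y = -14887.06
79.2 x − 17.6 y = -10034.06
Solving the 2×2 system: x ≈ -114.9, y ≈ 52.9 km.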